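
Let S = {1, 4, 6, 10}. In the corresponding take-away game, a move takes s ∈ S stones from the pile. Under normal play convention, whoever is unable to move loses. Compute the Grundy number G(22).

1

n :  0  1  2  3  4  5  6  7  8  9 10 11 12 13 14 15 16 17 18 19 20 21 22
G :  0  1  0  1  2  0  1  0  1  2  3  2  3  4  0  1  0  1  2  0  1  0  1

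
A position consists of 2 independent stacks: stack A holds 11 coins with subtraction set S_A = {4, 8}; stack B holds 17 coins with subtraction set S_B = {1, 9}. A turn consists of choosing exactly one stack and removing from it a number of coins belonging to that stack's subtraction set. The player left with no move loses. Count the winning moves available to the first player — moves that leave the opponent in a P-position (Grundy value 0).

Stack A, S = {4, 8}:
G(0) = 0
G(1) = mex{} = 0
G(2) = mex{} = 0
G(3) = mex{} = 0
G(4) = mex{0} = 1
G(5) = mex{0} = 1
G(6) = mex{0} = 1
G(7) = mex{0} = 1
G(8) = mex{1,0} = 2
G(9) = mex{1,0} = 2
G(10) = mex{1,0} = 2
G(11) = mex{1,0} = 2
G_A(11) = 2.
Stack B, S = {1, 9}:
n :  0  1  2  3  4  5  6  7  8  9 10 11 12 13 14 15 16 17
G :  0  1  0  1  0  1  0  1  0  1  0  1  0  1  0  1  0  1
G_B(17) = 1.
Combined Grundy value = 2 ⊕ 1 = 3.
A winning move leaves total XOR = 0, i.e. changes one component's Grundy value g to g ⊕ X where X is the current total.
Stack A: need g' = 2⊕3 = 1. Options: 11−4→G=1, 11−8→G=0. Hits: 1.
Stack B: need g' = 1⊕3 = 2. Options: 17−1→G=0, 17−9→G=0. Hits: 0.

1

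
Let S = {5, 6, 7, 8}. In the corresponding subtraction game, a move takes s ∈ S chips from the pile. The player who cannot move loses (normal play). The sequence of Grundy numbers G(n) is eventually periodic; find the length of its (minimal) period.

13

G(0) = 0
G(1) = mex{} = 0
G(2) = mex{} = 0
G(3) = mex{} = 0
G(4) = mex{} = 0
G(5) = mex{0} = 1
G(6) = mex{0,0} = 1
G(7) = mex{0,0,0} = 1
G(8) = mex{0,0,0,0} = 1
G(9) = mex{0,0,0,0} = 1
G(10) = mex{1,0,0,0} = 2
G(11) = mex{1,1,0,0} = 2
G(12) = mex{1,1,1,0} = 2
G(13) = mex{1,1,1,1} = 0
G(14) = mex{1,1,1,1} = 0
G(15) = mex{2,1,1,1} = 0
G(16) = mex{2,2,1,1} = 0
G(17) = mex{2,2,2,1} = 0
G(18) = mex{0,2,2,2} = 1
G(19) = mex{0,0,2,2} = 1
G(20) = mex{0,0,0,2} = 1
G(21) = mex{0,0,0,0} = 1
G(22) = mex{0,0,0,0} = 1
G(23) = mex{1,0,0,0} = 2
G(24) = mex{1,1,0,0} = 2
G(25) = mex{1,1,1,0} = 2
G(26) = mex{1,1,1,1} = 0
G(27) = mex{1,1,1,1} = 0
G(n+13) = G(n) holds for n = 0,…,7 (a full window of length max(S) = 8), so the sequence is purely periodic with period 13.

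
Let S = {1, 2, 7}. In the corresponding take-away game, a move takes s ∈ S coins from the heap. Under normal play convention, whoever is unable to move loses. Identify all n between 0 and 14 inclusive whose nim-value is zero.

G(0) = 0
G(1) = mex{0} = 1
G(2) = mex{1,0} = 2
G(3) = mex{2,1} = 0
G(4) = mex{0,2} = 1
G(5) = mex{1,0} = 2
G(6) = mex{2,1} = 0
G(7) = mex{0,2,0} = 1
G(8) = mex{1,0,1} = 2
G(9) = mex{2,1,2} = 0
G(10) = mex{0,2,0} = 1
G(11) = mex{1,0,1} = 2
G(12) = mex{2,1,2} = 0
G(13) = mex{0,2,0} = 1
G(14) = mex{1,0,1} = 2
P-positions are exactly the n with G(n) = 0.

0, 3, 6, 9, 12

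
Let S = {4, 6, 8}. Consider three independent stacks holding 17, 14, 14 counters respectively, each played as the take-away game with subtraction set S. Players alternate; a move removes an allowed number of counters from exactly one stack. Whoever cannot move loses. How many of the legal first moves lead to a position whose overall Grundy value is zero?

3

All stacks use S = {4, 6, 8}:
G(0) = 0
G(1) = mex{} = 0
G(2) = mex{} = 0
G(3) = mex{} = 0
G(4) = mex{0} = 1
G(5) = mex{0} = 1
G(6) = mex{0,0} = 1
G(7) = mex{0,0} = 1
G(8) = mex{1,0,0} = 2
G(9) = mex{1,0,0} = 2
G(10) = mex{1,1,0} = 2
G(11) = mex{1,1,0} = 2
G(12) = mex{2,1,1} = 0
G(13) = mex{2,1,1} = 0
G(14) = mex{2,2,1} = 0
G(15) = mex{2,2,1} = 0
G(16) = mex{0,2,2} = 1
G(17) = mex{0,2,2} = 1
Stack A: G(17) = 1.
Stack B: G(14) = 0.
Stack C: G(14) = 0.
Combined Grundy value = 1 ⊕ 0 ⊕ 0 = 1.
A winning move leaves total XOR = 0, i.e. changes one component's Grundy value g to g ⊕ X where X is the current total.
Stack A: need g' = 1⊕1 = 0. Options: 17−4→G=0, 17−6→G=2, 17−8→G=2. Hits: 1.
Stack B: need g' = 0⊕1 = 1. Options: 14−4→G=2, 14−6→G=2, 14−8→G=1. Hits: 1.
Stack C: need g' = 0⊕1 = 1. Options: 14−4→G=2, 14−6→G=2, 14−8→G=1. Hits: 1.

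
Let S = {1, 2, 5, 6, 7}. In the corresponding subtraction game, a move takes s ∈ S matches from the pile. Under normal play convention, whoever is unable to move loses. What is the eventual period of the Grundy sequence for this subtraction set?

11

n :  0  1  2  3  4  5  6  7  8  9 10 11 12 13 14 15 16 17 18 19 20 21 22 23
G :  0  1  2  0  1  2  3  4  5  3  4  0  1  2  0  1  2  3  4  5  3  4  0  1
G(n+11) = G(n) holds for n = 0,…,6 (a full window of length max(S) = 7), so the sequence is purely periodic with period 11.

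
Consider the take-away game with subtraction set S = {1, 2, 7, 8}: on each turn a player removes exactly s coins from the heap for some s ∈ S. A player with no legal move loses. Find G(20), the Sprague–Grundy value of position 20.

n :  0  1  2  3  4  5  6  7  8  9 10 11 12 13 14 15 16 17 18 19 20
G :  0  1  2  0  1  2  0  1  2  0  1  2  0  1  2  0  1  2  0  1  2

2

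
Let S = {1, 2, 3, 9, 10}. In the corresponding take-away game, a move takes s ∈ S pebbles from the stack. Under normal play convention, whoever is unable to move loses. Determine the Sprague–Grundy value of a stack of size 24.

n :  0  1  2  3  4  5  6  7  8  9 10 11 12 13 14 15 16 17 18 19 20 21 22 23 24
G :  0  1  2  3  0  1  2  3  0  1  2  3  0  1  2  3  0  1  2  3  0  1  2  3  0

0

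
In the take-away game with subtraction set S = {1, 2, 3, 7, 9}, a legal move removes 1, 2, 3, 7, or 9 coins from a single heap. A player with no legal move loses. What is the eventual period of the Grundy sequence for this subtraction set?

4

G(0) = 0
G(1) = mex{0} = 1
G(2) = mex{1,0} = 2
G(3) = mex{2,1,0} = 3
G(4) = mex{3,2,1} = 0
G(5) = mex{0,3,2} = 1
G(6) = mex{1,0,3} = 2
G(7) = mex{2,1,0,0} = 3
G(8) = mex{3,2,1,1} = 0
G(9) = mex{0,3,2,2,0} = 1
G(10) = mex{1,0,3,3,1} = 2
G(11) = mex{2,1,0,0,2} = 3
G(12) = mex{3,2,1,1,3} = 0
G(13) = mex{0,3,2,2,0} = 1
G(14) = mex{1,0,3,3,1} = 2
G(n+4) = G(n) holds for n = 0,…,8 (a full window of length max(S) = 9), so the sequence is purely periodic with period 4.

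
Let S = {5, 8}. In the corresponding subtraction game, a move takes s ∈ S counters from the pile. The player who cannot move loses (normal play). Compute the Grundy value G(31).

1

n :  0  1  2  3  4  5  6  7  8  9 10 11 12 13 14 15 16 17 18 19 20 21 22 23 24 25 26 27 28 29 30 31
G :  0  0  0  0  0  1  1  1  1  1  2  2  2  0  0  0  0  0  1  1  1  1  1  2  2  2  0  0  0  0  0  1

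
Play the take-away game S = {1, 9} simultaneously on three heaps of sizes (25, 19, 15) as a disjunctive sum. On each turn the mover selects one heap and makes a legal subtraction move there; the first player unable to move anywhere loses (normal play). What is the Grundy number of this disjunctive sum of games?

All heaps use S = {1, 9}:
n :  0  1  2  3  4  5  6  7  8  9 10 11 12 13 14 15 16 17 18 19 20 21 22 23 24 25
G :  0  1  0  1  0  1  0  1  0  1  0  1  0  1  0  1  0  1  0  1  0  1  0  1  0  1
Heap A: G(25) = 1.
Heap B: G(19) = 1.
Heap C: G(15) = 1.
Combined Grundy value = 1 ⊕ 1 ⊕ 1 = 1.

1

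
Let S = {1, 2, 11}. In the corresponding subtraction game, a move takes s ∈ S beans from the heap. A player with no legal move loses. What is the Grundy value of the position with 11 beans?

G(0) = 0
G(1) = mex{0} = 1
G(2) = mex{1,0} = 2
G(3) = mex{2,1} = 0
G(4) = mex{0,2} = 1
G(5) = mex{1,0} = 2
G(6) = mex{2,1} = 0
G(7) = mex{0,2} = 1
G(8) = mex{1,0} = 2
G(9) = mex{2,1} = 0
G(10) = mex{0,2} = 1
G(11) = mex{1,0,0} = 2

2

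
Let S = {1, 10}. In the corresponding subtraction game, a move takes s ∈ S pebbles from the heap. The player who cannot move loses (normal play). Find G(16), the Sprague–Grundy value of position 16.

1

G(0) = 0
G(1) = mex{0} = 1
G(2) = mex{1} = 0
G(3) = mex{0} = 1
G(4) = mex{1} = 0
G(5) = mex{0} = 1
G(6) = mex{1} = 0
G(7) = mex{0} = 1
G(8) = mex{1} = 0
G(9) = mex{0} = 1
G(10) = mex{1,0} = 2
G(11) = mex{2,1} = 0
G(12) = mex{0,0} = 1
G(13) = mex{1,1} = 0
G(14) = mex{0,0} = 1
G(15) = mex{1,1} = 0
G(16) = mex{0,0} = 1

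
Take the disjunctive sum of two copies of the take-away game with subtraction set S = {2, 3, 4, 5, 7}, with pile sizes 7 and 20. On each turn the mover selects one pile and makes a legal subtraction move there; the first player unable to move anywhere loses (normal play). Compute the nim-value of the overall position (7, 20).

All piles use S = {2, 3, 4, 5, 7}:
n :  0  1  2  3  4  5  6  7  8  9 10 11 12 13 14 15 16 17 18 19 20
G :  0  0  1  1  2  2  3  3  4  0  0  1  1  2  2  3  3  4  0  0  1
Pile A: G(7) = 3.
Pile B: G(20) = 1.
Combined Grundy value = 3 ⊕ 1 = 2.

2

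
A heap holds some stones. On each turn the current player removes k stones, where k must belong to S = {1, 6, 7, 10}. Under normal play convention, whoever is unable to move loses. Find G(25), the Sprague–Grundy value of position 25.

G(0) = 0
G(1) = mex{0} = 1
G(2) = mex{1} = 0
G(3) = mex{0} = 1
G(4) = mex{1} = 0
G(5) = mex{0} = 1
G(6) = mex{1,0} = 2
G(7) = mex{2,1,0} = 3
G(8) = mex{3,0,1} = 2
G(9) = mex{2,1,0} = 3
G(10) = mex{3,0,1,0} = 2
G(11) = mex{2,1,0,1} = 3
G(12) = mex{3,2,1,0} = 4
G(13) = mex{4,3,2,1} = 0
G(14) = mex{0,2,3,0} = 1
G(15) = mex{1,3,2,1} = 0
G(16) = mex{0,2,3,2} = 1
G(17) = mex{1,3,2,3} = 0
G(18) = mex{0,4,3,2} = 1
G(19) = mex{1,0,4,3} = 2
G(20) = mex{2,1,0,2} = 3
G(21) = mex{3,0,1,3} = 2
G(22) = mex{2,1,0,4} = 3
G(23) = mex{3,0,1,0} = 2
G(24) = mex{2,1,0,1} = 3
G(25) = mex{3,2,1,0} = 4

4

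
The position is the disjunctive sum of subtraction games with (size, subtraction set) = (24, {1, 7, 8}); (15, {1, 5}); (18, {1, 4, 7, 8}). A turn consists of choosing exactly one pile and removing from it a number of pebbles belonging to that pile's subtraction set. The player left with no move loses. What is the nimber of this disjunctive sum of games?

0

Pile A, S = {1, 7, 8}:
G(0) = 0
G(1) = mex{0} = 1
G(2) = mex{1} = 0
G(3) = mex{0} = 1
G(4) = mex{1} = 0
G(5) = mex{0} = 1
G(6) = mex{1} = 0
G(7) = mex{0,0} = 1
G(8) = mex{1,1,0} = 2
G(9) = mex{2,0,1} = 3
G(10) = mex{3,1,0} = 2
G(11) = mex{2,0,1} = 3
G(12) = mex{3,1,0} = 2
G(13) = mex{2,0,1} = 3
G(14) = mex{3,1,0} = 2
G(15) = mex{2,2,1} = 0
G(16) = mex{0,3,2} = 1
G(17) = mex{1,2,3} = 0
G(18) = mex{0,3,2} = 1
G(19) = mex{1,2,3} = 0
G(20) = mex{0,3,2} = 1
G(21) = mex{1,2,3} = 0
G(22) = mex{0,0,2} = 1
G(23) = mex{1,1,0} = 2
G(24) = mex{2,0,1} = 3
G_A(24) = 3.
Pile B, S = {1, 5}:
G(0) = 0
G(1) = mex{0} = 1
G(2) = mex{1} = 0
G(3) = mex{0} = 1
G(4) = mex{1} = 0
G(5) = mex{0,0} = 1
G(6) = mex{1,1} = 0
G(7) = mex{0,0} = 1
G(8) = mex{1,1} = 0
G(9) = mex{0,0} = 1
G(10) = mex{1,1} = 0
G(11) = mex{0,0} = 1
G(12) = mex{1,1} = 0
G(13) = mex{0,0} = 1
G(14) = mex{1,1} = 0
G(15) = mex{0,0} = 1
G_B(15) = 1.
Pile C, S = {1, 4, 7, 8}:
G(0) = 0
G(1) = mex{0} = 1
G(2) = mex{1} = 0
G(3) = mex{0} = 1
G(4) = mex{1,0} = 2
G(5) = mex{2,1} = 0
G(6) = mex{0,0} = 1
G(7) = mex{1,1,0} = 2
G(8) = mex{2,2,1,0} = 3
G(9) = mex{3,0,0,1} = 2
G(10) = mex{2,1,1,0} = 3
G(11) = mex{3,2,2,1} = 0
G(12) = mex{0,3,0,2} = 1
G(13) = mex{1,2,1,0} = 3
G(14) = mex{3,3,2,1} = 0
G(15) = mex{0,0,3,2} = 1
G(16) = mex{1,1,2,3} = 0
G(17) = mex{0,3,3,2} = 1
G(18) = mex{1,0,0,3} = 2
G_C(18) = 2.
Combined Grundy value = 3 ⊕ 1 ⊕ 2 = 0.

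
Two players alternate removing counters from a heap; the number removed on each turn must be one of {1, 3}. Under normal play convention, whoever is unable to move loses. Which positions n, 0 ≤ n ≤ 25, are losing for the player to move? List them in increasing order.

n :  0  1  2  3  4  5  6  7  8  9 10 11 12 13 14 15 16 17 18 19 20 21 22 23 24 25
G :  0  1  0  1  0  1  0  1  0  1  0  1  0  1  0  1  0  1  0  1  0  1  0  1  0  1
P-positions are exactly the n with G(n) = 0.

0, 2, 4, 6, 8, 10, 12, 14, 16, 18, 20, 22, 24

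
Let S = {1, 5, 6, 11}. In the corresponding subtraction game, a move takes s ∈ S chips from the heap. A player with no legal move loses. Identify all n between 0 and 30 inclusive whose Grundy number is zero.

G(0) = 0
G(1) = mex{0} = 1
G(2) = mex{1} = 0
G(3) = mex{0} = 1
G(4) = mex{1} = 0
G(5) = mex{0,0} = 1
G(6) = mex{1,1,0} = 2
G(7) = mex{2,0,1} = 3
G(8) = mex{3,1,0} = 2
G(9) = mex{2,0,1} = 3
G(10) = mex{3,1,0} = 2
G(11) = mex{2,2,1,0} = 3
G(12) = mex{3,3,2,1} = 0
G(13) = mex{0,2,3,0} = 1
G(14) = mex{1,3,2,1} = 0
G(15) = mex{0,2,3,0} = 1
G(16) = mex{1,3,2,1} = 0
G(17) = mex{0,0,3,2} = 1
G(18) = mex{1,1,0,3} = 2
G(19) = mex{2,0,1,2} = 3
G(20) = mex{3,1,0,3} = 2
G(21) = mex{2,0,1,2} = 3
G(22) = mex{3,1,0,3} = 2
G(23) = mex{2,2,1,0} = 3
G(24) = mex{3,3,2,1} = 0
G(25) = mex{0,2,3,0} = 1
G(26) = mex{1,3,2,1} = 0
G(27) = mex{0,2,3,0} = 1
G(28) = mex{1,3,2,1} = 0
G(29) = mex{0,0,3,2} = 1
G(30) = mex{1,1,0,3} = 2
P-positions are exactly the n with G(n) = 0.

0, 2, 4, 12, 14, 16, 24, 26, 28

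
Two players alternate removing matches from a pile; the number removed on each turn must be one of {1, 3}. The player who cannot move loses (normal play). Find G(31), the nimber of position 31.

n :  0  1  2  3  4  5  6  7  8  9 10 11 12 13 14 15 16 17 18 19 20 21 22 23 24 25 26 27 28 29 30 31
G :  0  1  0  1  0  1  0  1  0  1  0  1  0  1  0  1  0  1  0  1  0  1  0  1  0  1  0  1  0  1  0  1

1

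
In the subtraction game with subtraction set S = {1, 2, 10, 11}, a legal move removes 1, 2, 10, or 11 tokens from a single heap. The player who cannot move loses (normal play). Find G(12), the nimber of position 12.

0

G(0) = 0
G(1) = mex{0} = 1
G(2) = mex{1,0} = 2
G(3) = mex{2,1} = 0
G(4) = mex{0,2} = 1
G(5) = mex{1,0} = 2
G(6) = mex{2,1} = 0
G(7) = mex{0,2} = 1
G(8) = mex{1,0} = 2
G(9) = mex{2,1} = 0
G(10) = mex{0,2,0} = 1
G(11) = mex{1,0,1,0} = 2
G(12) = mex{2,1,2,1} = 0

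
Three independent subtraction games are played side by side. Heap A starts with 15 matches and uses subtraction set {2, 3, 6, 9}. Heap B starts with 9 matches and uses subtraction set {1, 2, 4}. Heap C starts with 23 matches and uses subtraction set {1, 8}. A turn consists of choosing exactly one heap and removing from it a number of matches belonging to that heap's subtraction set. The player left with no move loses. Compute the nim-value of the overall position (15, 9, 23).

Heap A, S = {2, 3, 6, 9}:
G(0) = 0
G(1) = mex{} = 0
G(2) = mex{0} = 1
G(3) = mex{0,0} = 1
G(4) = mex{1,0} = 2
G(5) = mex{1,1} = 0
G(6) = mex{2,1,0} = 3
G(7) = mex{0,2,0} = 1
G(8) = mex{3,0,1} = 2
G(9) = mex{1,3,1,0} = 2
G(10) = mex{2,1,2,0} = 3
G(11) = mex{2,2,0,1} = 3
G(12) = mex{3,2,3,1} = 0
G(13) = mex{3,3,1,2} = 0
G(14) = mex{0,3,2,0} = 1
G(15) = mex{0,0,2,3} = 1
G_A(15) = 1.
Heap B, S = {1, 2, 4}:
n : 0 1 2 3 4 5 6 7 8 9
G : 0 1 2 0 1 2 0 1 2 0
G_B(9) = 0.
Heap C, S = {1, 8}:
n :  0  1  2  3  4  5  6  7  8  9 10 11 12 13 14 15 16 17 18 19 20 21 22 23
G :  0  1  0  1  0  1  0  1  2  0  1  0  1  0  1  0  1  2  0  1  0  1  0  1
G_C(23) = 1.
Combined Grundy value = 1 ⊕ 0 ⊕ 1 = 0.

0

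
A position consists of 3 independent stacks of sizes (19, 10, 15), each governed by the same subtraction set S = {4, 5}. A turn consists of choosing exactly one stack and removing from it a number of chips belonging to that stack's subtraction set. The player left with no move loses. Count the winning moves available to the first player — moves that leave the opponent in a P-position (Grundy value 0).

All stacks use S = {4, 5}:
n :  0  1  2  3  4  5  6  7  8  9 10 11 12 13 14 15 16 17 18 19
G :  0  0  0  0  1  1  1  1  2  0  0  0  0  1  1  1  1  2  0  0
Stack A: G(19) = 0.
Stack B: G(10) = 0.
Stack C: G(15) = 1.
Combined Grundy value = 0 ⊕ 0 ⊕ 1 = 1.
A winning move leaves total XOR = 0, i.e. changes one component's Grundy value g to g ⊕ X where X is the current total.
Stack A: need g' = 0⊕1 = 1. Options: 19−4→G=1, 19−5→G=1. Hits: 2.
Stack B: need g' = 0⊕1 = 1. Options: 10−4→G=1, 10−5→G=1. Hits: 2.
Stack C: need g' = 1⊕1 = 0. Options: 15−4→G=0, 15−5→G=0. Hits: 2.

6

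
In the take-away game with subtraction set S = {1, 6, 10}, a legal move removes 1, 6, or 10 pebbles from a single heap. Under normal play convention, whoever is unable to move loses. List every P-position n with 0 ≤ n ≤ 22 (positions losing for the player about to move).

n :  0  1  2  3  4  5  6  7  8  9 10 11 12 13 14 15 16 17 18 19 20 21 22
G :  0  1  0  1  0  1  2  0  1  0  1  0  1  2  3  2  0  1  0  1  0  1  2
P-positions are exactly the n with G(n) = 0.

0, 2, 4, 7, 9, 11, 16, 18, 20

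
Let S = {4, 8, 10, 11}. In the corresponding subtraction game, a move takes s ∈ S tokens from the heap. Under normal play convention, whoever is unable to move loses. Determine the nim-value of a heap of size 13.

3

n :  0  1  2  3  4  5  6  7  8  9 10 11 12 13
G :  0  0  0  0  1  1  1  1  2  2  2  2  3  3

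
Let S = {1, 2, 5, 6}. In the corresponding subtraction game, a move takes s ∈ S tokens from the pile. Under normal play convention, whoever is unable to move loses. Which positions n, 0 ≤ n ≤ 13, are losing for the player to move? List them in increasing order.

n :  0  1  2  3  4  5  6  7  8  9 10 11 12 13
G :  0  1  2  0  1  2  3  0  1  2  0  1  2  3
P-positions are exactly the n with G(n) = 0.

0, 3, 7, 10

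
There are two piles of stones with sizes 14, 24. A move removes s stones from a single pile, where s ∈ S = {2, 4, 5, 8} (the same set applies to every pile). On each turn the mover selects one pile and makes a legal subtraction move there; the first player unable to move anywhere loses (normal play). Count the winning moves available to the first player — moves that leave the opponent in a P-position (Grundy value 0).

All piles use S = {2, 4, 5, 8}:
G(0) = 0
G(1) = mex{} = 0
G(2) = mex{0} = 1
G(3) = mex{0} = 1
G(4) = mex{1,0} = 2
G(5) = mex{1,0,0} = 2
G(6) = mex{2,1,0} = 3
G(7) = mex{2,1,1} = 0
G(8) = mex{3,2,1,0} = 4
G(9) = mex{0,2,2,0} = 1
G(10) = mex{4,3,2,1} = 0
G(11) = mex{1,0,3,1} = 2
G(12) = mex{0,4,0,2} = 1
G(13) = mex{2,1,4,2} = 0
G(14) = mex{1,0,1,3} = 2
G(15) = mex{0,2,0,0} = 1
G(16) = mex{2,1,2,4} = 0
G(17) = mex{1,0,1,1} = 2
G(18) = mex{0,2,0,0} = 1
G(19) = mex{2,1,2,2} = 0
G(20) = mex{1,0,1,1} = 2
G(21) = mex{0,2,0,0} = 1
G(22) = mex{2,1,2,2} = 0
G(23) = mex{1,0,1,1} = 2
G(24) = mex{0,2,0,0} = 1
Pile A: G(14) = 2.
Pile B: G(24) = 1.
Combined Grundy value = 2 ⊕ 1 = 3.
A winning move leaves total XOR = 0, i.e. changes one component's Grundy value g to g ⊕ X where X is the current total.
Pile A: need g' = 2⊕3 = 1. Options: 14−2→G=1, 14−4→G=0, 14−5→G=1, 14−8→G=3. Hits: 2.
Pile B: need g' = 1⊕3 = 2. Options: 24−2→G=0, 24−4→G=2, 24−5→G=0, 24−8→G=0. Hits: 1.

3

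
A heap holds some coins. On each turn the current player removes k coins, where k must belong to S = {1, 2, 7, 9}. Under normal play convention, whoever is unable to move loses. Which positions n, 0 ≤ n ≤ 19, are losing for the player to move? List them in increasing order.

0, 3, 6, 11, 14, 17

G(0) = 0
G(1) = mex{0} = 1
G(2) = mex{1,0} = 2
G(3) = mex{2,1} = 0
G(4) = mex{0,2} = 1
G(5) = mex{1,0} = 2
G(6) = mex{2,1} = 0
G(7) = mex{0,2,0} = 1
G(8) = mex{1,0,1} = 2
G(9) = mex{2,1,2,0} = 3
G(10) = mex{3,2,0,1} = 4
G(11) = mex{4,3,1,2} = 0
G(12) = mex{0,4,2,0} = 1
G(13) = mex{1,0,0,1} = 2
G(14) = mex{2,1,1,2} = 0
G(15) = mex{0,2,2,0} = 1
G(16) = mex{1,0,3,1} = 2
G(17) = mex{2,1,4,2} = 0
G(18) = mex{0,2,0,3} = 1
G(19) = mex{1,0,1,4} = 2
P-positions are exactly the n with G(n) = 0.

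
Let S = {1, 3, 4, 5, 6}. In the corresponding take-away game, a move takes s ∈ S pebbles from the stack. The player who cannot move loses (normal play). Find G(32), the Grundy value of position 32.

n :  0  1  2  3  4  5  6  7  8  9 10 11 12 13 14 15 16 17 18 19 20 21 22 23 24 25 26 27 28 29 30 31 32
G :  0  1  0  1  2  3  2  3  4  0  1  0  1  2  3  2  3  4  0  1  0  1  2  3  2  3  4  0  1  0  1  2  3

3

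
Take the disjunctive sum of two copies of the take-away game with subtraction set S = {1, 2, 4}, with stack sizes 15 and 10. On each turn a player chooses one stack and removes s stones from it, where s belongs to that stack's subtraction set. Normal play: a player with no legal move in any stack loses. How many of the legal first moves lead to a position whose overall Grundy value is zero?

All stacks use S = {1, 2, 4}:
G(0) = 0
G(1) = mex{0} = 1
G(2) = mex{1,0} = 2
G(3) = mex{2,1} = 0
G(4) = mex{0,2,0} = 1
G(5) = mex{1,0,1} = 2
G(6) = mex{2,1,2} = 0
G(7) = mex{0,2,0} = 1
G(8) = mex{1,0,1} = 2
G(9) = mex{2,1,2} = 0
G(10) = mex{0,2,0} = 1
G(11) = mex{1,0,1} = 2
G(12) = mex{2,1,2} = 0
G(13) = mex{0,2,0} = 1
G(14) = mex{1,0,1} = 2
G(15) = mex{2,1,2} = 0
Stack A: G(15) = 0.
Stack B: G(10) = 1.
Combined Grundy value = 0 ⊕ 1 = 1.
A winning move leaves total XOR = 0, i.e. changes one component's Grundy value g to g ⊕ X where X is the current total.
Stack A: need g' = 0⊕1 = 1. Options: 15−1→G=2, 15−2→G=1, 15−4→G=2. Hits: 1.
Stack B: need g' = 1⊕1 = 0. Options: 10−1→G=0, 10−2→G=2, 10−4→G=0. Hits: 2.

3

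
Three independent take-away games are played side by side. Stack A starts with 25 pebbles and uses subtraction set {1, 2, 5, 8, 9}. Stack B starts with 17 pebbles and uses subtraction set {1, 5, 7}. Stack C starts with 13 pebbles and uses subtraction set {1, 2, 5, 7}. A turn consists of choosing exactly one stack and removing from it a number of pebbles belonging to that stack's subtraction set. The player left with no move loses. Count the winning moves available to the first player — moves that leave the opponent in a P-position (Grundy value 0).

3

Stack A, S = {1, 2, 5, 8, 9}:
n :  0  1  2  3  4  5  6  7  8  9 10 11 12 13 14 15 16 17 18 19 20 21 22 23 24 25
G :  0  1  2  0  1  2  0  1  2  3  0  1  2  0  1  2  0  1  2  3  0  1  2  0  1  2
G_A(25) = 2.
Stack B, S = {1, 5, 7}:
G(0) = 0
G(1) = mex{0} = 1
G(2) = mex{1} = 0
G(3) = mex{0} = 1
G(4) = mex{1} = 0
G(5) = mex{0,0} = 1
G(6) = mex{1,1} = 0
G(7) = mex{0,0,0} = 1
G(8) = mex{1,1,1} = 0
G(9) = mex{0,0,0} = 1
G(10) = mex{1,1,1} = 0
G(11) = mex{0,0,0} = 1
G(12) = mex{1,1,1} = 0
G(13) = mex{0,0,0} = 1
G(14) = mex{1,1,1} = 0
G(15) = mex{0,0,0} = 1
G(16) = mex{1,1,1} = 0
G(17) = mex{0,0,0} = 1
G_B(17) = 1.
Stack C, S = {1, 2, 5, 7}:
G(0) = 0
G(1) = mex{0} = 1
G(2) = mex{1,0} = 2
G(3) = mex{2,1} = 0
G(4) = mex{0,2} = 1
G(5) = mex{1,0,0} = 2
G(6) = mex{2,1,1} = 0
G(7) = mex{0,2,2,0} = 1
G(8) = mex{1,0,0,1} = 2
G(9) = mex{2,1,1,2} = 0
G(10) = mex{0,2,2,0} = 1
G(11) = mex{1,0,0,1} = 2
G(12) = mex{2,1,1,2} = 0
G(13) = mex{0,2,2,0} = 1
G_C(13) = 1.
Combined Grundy value = 2 ⊕ 1 ⊕ 1 = 2.
A winning move leaves total XOR = 0, i.e. changes one component's Grundy value g to g ⊕ X where X is the current total.
Stack A: need g' = 2⊕2 = 0. Options: 25−1→G=1, 25−2→G=0, 25−5→G=0, 25−8→G=1, 25−9→G=0. Hits: 3.
Stack B: need g' = 1⊕2 = 3. Options: 17−1→G=0, 17−5→G=0, 17−7→G=0. Hits: 0.
Stack C: need g' = 1⊕2 = 3. Options: 13−1→G=0, 13−2→G=2, 13−5→G=2, 13−7→G=0. Hits: 0.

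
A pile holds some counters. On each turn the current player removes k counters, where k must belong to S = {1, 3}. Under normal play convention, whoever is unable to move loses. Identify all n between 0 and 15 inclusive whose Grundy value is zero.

G(0) = 0
G(1) = mex{0} = 1
G(2) = mex{1} = 0
G(3) = mex{0,0} = 1
G(4) = mex{1,1} = 0
G(5) = mex{0,0} = 1
G(6) = mex{1,1} = 0
G(7) = mex{0,0} = 1
G(8) = mex{1,1} = 0
G(9) = mex{0,0} = 1
G(10) = mex{1,1} = 0
G(11) = mex{0,0} = 1
G(12) = mex{1,1} = 0
G(13) = mex{0,0} = 1
G(14) = mex{1,1} = 0
G(15) = mex{0,0} = 1
P-positions are exactly the n with G(n) = 0.

0, 2, 4, 6, 8, 10, 12, 14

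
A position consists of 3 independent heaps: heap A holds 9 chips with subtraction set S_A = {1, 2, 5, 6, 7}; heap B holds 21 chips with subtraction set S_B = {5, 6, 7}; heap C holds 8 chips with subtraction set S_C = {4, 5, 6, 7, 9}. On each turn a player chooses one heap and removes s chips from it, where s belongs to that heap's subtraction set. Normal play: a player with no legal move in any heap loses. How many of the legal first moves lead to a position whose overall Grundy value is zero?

Heap A, S = {1, 2, 5, 6, 7}:
n : 0 1 2 3 4 5 6 7 8 9
G : 0 1 2 0 1 2 3 4 5 3
G_A(9) = 3.
Heap B, S = {5, 6, 7}:
n :  0  1  2  3  4  5  6  7  8  9 10 11 12 13 14 15 16 17 18 19 20 21
G :  0  0  0  0  0  1  1  1  1  1  2  2  0  0  0  0  0  1  1  1  1  1
G_B(21) = 1.
Heap C, S = {4, 5, 6, 7, 9}:
G(0) = 0
G(1) = mex{} = 0
G(2) = mex{} = 0
G(3) = mex{} = 0
G(4) = mex{0} = 1
G(5) = mex{0,0} = 1
G(6) = mex{0,0,0} = 1
G(7) = mex{0,0,0,0} = 1
G(8) = mex{1,0,0,0} = 2
G_C(8) = 2.
Combined Grundy value = 3 ⊕ 1 ⊕ 2 = 0.
A winning move leaves total XOR = 0, i.e. changes one component's Grundy value g to g ⊕ X where X is the current total.
Heap A: target g' = 3⊕0 = 3, but every legal move changes the Grundy value (mex property), so 0 moves.
Heap B: target g' = 1⊕0 = 1, but every legal move changes the Grundy value (mex property), so 0 moves.
Heap C: target g' = 2⊕0 = 2, but every legal move changes the Grundy value (mex property), so 0 moves.

0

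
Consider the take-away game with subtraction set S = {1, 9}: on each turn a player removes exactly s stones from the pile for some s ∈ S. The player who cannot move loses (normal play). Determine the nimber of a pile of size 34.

n :  0  1  2  3  4  5  6  7  8  9 10 11 12 13 14 15 16 17 18 19 20 21 22 23 24 25 26 27 28 29 30 31 32 33 34
G :  0  1  0  1  0  1  0  1  0  1  0  1  0  1  0  1  0  1  0  1  0  1  0  1  0  1  0  1  0  1  0  1  0  1  0

0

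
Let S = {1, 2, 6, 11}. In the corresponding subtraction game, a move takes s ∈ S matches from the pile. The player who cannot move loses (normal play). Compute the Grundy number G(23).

1

G(0) = 0
G(1) = mex{0} = 1
G(2) = mex{1,0} = 2
G(3) = mex{2,1} = 0
G(4) = mex{0,2} = 1
G(5) = mex{1,0} = 2
G(6) = mex{2,1,0} = 3
G(7) = mex{3,2,1} = 0
G(8) = mex{0,3,2} = 1
G(9) = mex{1,0,0} = 2
G(10) = mex{2,1,1} = 0
G(11) = mex{0,2,2,0} = 1
G(12) = mex{1,0,3,1} = 2
G(13) = mex{2,1,0,2} = 3
G(14) = mex{3,2,1,0} = 4
G(15) = mex{4,3,2,1} = 0
G(16) = mex{0,4,0,2} = 1
G(17) = mex{1,0,1,3} = 2
G(18) = mex{2,1,2,0} = 3
G(19) = mex{3,2,3,1} = 0
G(20) = mex{0,3,4,2} = 1
G(21) = mex{1,0,0,0} = 2
G(22) = mex{2,1,1,1} = 0
G(23) = mex{0,2,2,2} = 1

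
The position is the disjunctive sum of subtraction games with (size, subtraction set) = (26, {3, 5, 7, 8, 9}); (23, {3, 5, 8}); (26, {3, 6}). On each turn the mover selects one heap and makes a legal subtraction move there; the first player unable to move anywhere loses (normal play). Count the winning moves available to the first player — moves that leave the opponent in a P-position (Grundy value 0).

4

Heap A, S = {3, 5, 7, 8, 9}:
G(0) = 0
G(1) = mex{} = 0
G(2) = mex{} = 0
G(3) = mex{0} = 1
G(4) = mex{0} = 1
G(5) = mex{0,0} = 1
G(6) = mex{1,0} = 2
G(7) = mex{1,0,0} = 2
G(8) = mex{1,1,0,0} = 2
G(9) = mex{2,1,0,0,0} = 3
G(10) = mex{2,1,1,0,0} = 3
G(11) = mex{2,2,1,1,0} = 3
G(12) = mex{3,2,1,1,1} = 0
G(13) = mex{3,2,2,1,1} = 0
G(14) = mex{3,3,2,2,1} = 0
G(15) = mex{0,3,2,2,2} = 1
G(16) = mex{0,3,3,2,2} = 1
G(17) = mex{0,0,3,3,2} = 1
G(18) = mex{1,0,3,3,3} = 2
G(19) = mex{1,0,0,3,3} = 2
G(20) = mex{1,1,0,0,3} = 2
G(21) = mex{2,1,0,0,0} = 3
G(22) = mex{2,1,1,0,0} = 3
G(23) = mex{2,2,1,1,0} = 3
G(24) = mex{3,2,1,1,1} = 0
G(25) = mex{3,2,2,1,1} = 0
G(26) = mex{3,3,2,2,1} = 0
G_A(26) = 0.
Heap B, S = {3, 5, 8}:
n :  0  1  2  3  4  5  6  7  8  9 10 11 12 13 14 15 16 17 18 19 20 21 22 23
G :  0  0  0  1  1  1  2  2  2  3  3  0  0  0  1  1  1  2  2  2  3  3  0  0
G_B(23) = 0.
Heap C, S = {3, 6}:
G(0) = 0
G(1) = mex{} = 0
G(2) = mex{} = 0
G(3) = mex{0} = 1
G(4) = mex{0} = 1
G(5) = mex{0} = 1
G(6) = mex{1,0} = 2
G(7) = mex{1,0} = 2
G(8) = mex{1,0} = 2
G(9) = mex{2,1} = 0
G(10) = mex{2,1} = 0
G(11) = mex{2,1} = 0
G(12) = mex{0,2} = 1
G(13) = mex{0,2} = 1
G(14) = mex{0,2} = 1
G(15) = mex{1,0} = 2
G(16) = mex{1,0} = 2
G(17) = mex{1,0} = 2
G(18) = mex{2,1} = 0
G(19) = mex{2,1} = 0
G(20) = mex{2,1} = 0
G(21) = mex{0,2} = 1
G(22) = mex{0,2} = 1
G(23) = mex{0,2} = 1
G(24) = mex{1,0} = 2
G(25) = mex{1,0} = 2
G(26) = mex{1,0} = 2
G_C(26) = 2.
Combined Grundy value = 0 ⊕ 0 ⊕ 2 = 2.
A winning move leaves total XOR = 0, i.e. changes one component's Grundy value g to g ⊕ X where X is the current total.
Heap A: need g' = 0⊕2 = 2. Options: 26−3→G=3, 26−5→G=3, 26−7→G=2, 26−8→G=2, 26−9→G=1. Hits: 2.
Heap B: need g' = 0⊕2 = 2. Options: 23−3→G=3, 23−5→G=2, 23−8→G=1. Hits: 1.
Heap C: need g' = 2⊕2 = 0. Options: 26−3→G=1, 26−6→G=0. Hits: 1.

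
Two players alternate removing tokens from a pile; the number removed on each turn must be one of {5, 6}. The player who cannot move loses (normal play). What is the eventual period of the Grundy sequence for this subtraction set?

11

n :  0  1  2  3  4  5  6  7  8  9 10 11 12 13 14 15 16 17 18 19 20 21 22 23
G :  0  0  0  0  0  1  1  1  1  1  2  0  0  0  0  0  1  1  1  1  1  2  0  0
G(n+11) = G(n) holds for n = 0,…,5 (a full window of length max(S) = 6), so the sequence is purely periodic with period 11.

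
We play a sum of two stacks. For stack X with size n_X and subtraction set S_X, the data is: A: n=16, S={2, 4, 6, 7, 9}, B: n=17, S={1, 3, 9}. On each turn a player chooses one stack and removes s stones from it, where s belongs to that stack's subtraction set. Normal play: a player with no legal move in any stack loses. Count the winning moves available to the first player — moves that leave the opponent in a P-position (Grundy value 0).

1

Stack A, S = {2, 4, 6, 7, 9}:
n :  0  1  2  3  4  5  6  7  8  9 10 11 12 13 14 15 16
G :  0  0  1  1  2  2  3  3  4  4  5  0  0  1  1  2  2
G_A(16) = 2.
Stack B, S = {1, 3, 9}:
n :  0  1  2  3  4  5  6  7  8  9 10 11 12 13 14 15 16 17
G :  0  1  0  1  0  1  0  1  0  1  0  1  0  1  0  1  0  1
G_B(17) = 1.
Combined Grundy value = 2 ⊕ 1 = 3.
A winning move leaves total XOR = 0, i.e. changes one component's Grundy value g to g ⊕ X where X is the current total.
Stack A: need g' = 2⊕3 = 1. Options: 16−2→G=1, 16−4→G=0, 16−6→G=5, 16−7→G=4, 16−9→G=3. Hits: 1.
Stack B: need g' = 1⊕3 = 2. Options: 17−1→G=0, 17−3→G=0, 17−9→G=0. Hits: 0.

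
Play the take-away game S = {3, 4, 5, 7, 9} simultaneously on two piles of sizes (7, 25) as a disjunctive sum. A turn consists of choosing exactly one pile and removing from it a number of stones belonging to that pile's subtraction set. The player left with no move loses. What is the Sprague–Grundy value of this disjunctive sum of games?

All piles use S = {3, 4, 5, 7, 9}:
G(0) = 0
G(1) = mex{} = 0
G(2) = mex{} = 0
G(3) = mex{0} = 1
G(4) = mex{0,0} = 1
G(5) = mex{0,0,0} = 1
G(6) = mex{1,0,0} = 2
G(7) = mex{1,1,0,0} = 2
G(8) = mex{1,1,1,0} = 2
G(9) = mex{2,1,1,0,0} = 3
G(10) = mex{2,2,1,1,0} = 3
G(11) = mex{2,2,2,1,0} = 3
G(12) = mex{3,2,2,1,1} = 0
G(13) = mex{3,3,2,2,1} = 0
G(14) = mex{3,3,3,2,1} = 0
G(15) = mex{0,3,3,2,2} = 1
G(16) = mex{0,0,3,3,2} = 1
G(17) = mex{0,0,0,3,2} = 1
G(18) = mex{1,0,0,3,3} = 2
G(19) = mex{1,1,0,0,3} = 2
G(20) = mex{1,1,1,0,3} = 2
G(21) = mex{2,1,1,0,0} = 3
G(22) = mex{2,2,1,1,0} = 3
G(23) = mex{2,2,2,1,0} = 3
G(24) = mex{3,2,2,1,1} = 0
G(25) = mex{3,3,2,2,1} = 0
Pile A: G(7) = 2.
Pile B: G(25) = 0.
Combined Grundy value = 2 ⊕ 0 = 2.

2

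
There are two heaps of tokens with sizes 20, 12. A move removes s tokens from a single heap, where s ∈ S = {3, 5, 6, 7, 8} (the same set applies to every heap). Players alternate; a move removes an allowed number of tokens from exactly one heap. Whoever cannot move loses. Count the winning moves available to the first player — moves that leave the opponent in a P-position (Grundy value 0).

All heaps use S = {3, 5, 6, 7, 8}:
n :  0  1  2  3  4  5  6  7  8  9 10 11 12 13 14 15 16 17 18 19 20
G :  0  0  0  1  1  1  2  2  2  3  3  0  0  0  1  1  1  2  2  2  3
Heap A: G(20) = 3.
Heap B: G(12) = 0.
Combined Grundy value = 3 ⊕ 0 = 3.
A winning move leaves total XOR = 0, i.e. changes one component's Grundy value g to g ⊕ X where X is the current total.
Heap A: need g' = 3⊕3 = 0. Options: 20−3→G=2, 20−5→G=1, 20−6→G=1, 20−7→G=0, 20−8→G=0. Hits: 2.
Heap B: need g' = 0⊕3 = 3. Options: 12−3→G=3, 12−5→G=2, 12−6→G=2, 12−7→G=1, 12−8→G=1. Hits: 1.

3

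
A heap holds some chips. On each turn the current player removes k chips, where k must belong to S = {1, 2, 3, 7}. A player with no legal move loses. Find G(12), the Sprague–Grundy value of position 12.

0

n :  0  1  2  3  4  5  6  7  8  9 10 11 12
G :  0  1  2  3  0  1  2  3  0  1  2  3  0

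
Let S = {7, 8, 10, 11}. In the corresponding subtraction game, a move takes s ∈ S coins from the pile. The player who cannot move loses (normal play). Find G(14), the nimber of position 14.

n :  0  1  2  3  4  5  6  7  8  9 10 11 12 13 14
G :  0  0  0  0  0  0  0  1  1  1  1  1  1  1  2

2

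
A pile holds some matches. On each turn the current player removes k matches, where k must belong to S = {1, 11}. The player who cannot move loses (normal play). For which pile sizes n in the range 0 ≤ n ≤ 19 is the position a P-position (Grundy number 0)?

0, 2, 4, 6, 8, 10, 12, 14, 16, 18

G(0) = 0
G(1) = mex{0} = 1
G(2) = mex{1} = 0
G(3) = mex{0} = 1
G(4) = mex{1} = 0
G(5) = mex{0} = 1
G(6) = mex{1} = 0
G(7) = mex{0} = 1
G(8) = mex{1} = 0
G(9) = mex{0} = 1
G(10) = mex{1} = 0
G(11) = mex{0,0} = 1
G(12) = mex{1,1} = 0
G(13) = mex{0,0} = 1
G(14) = mex{1,1} = 0
G(15) = mex{0,0} = 1
G(16) = mex{1,1} = 0
G(17) = mex{0,0} = 1
G(18) = mex{1,1} = 0
G(19) = mex{0,0} = 1
P-positions are exactly the n with G(n) = 0.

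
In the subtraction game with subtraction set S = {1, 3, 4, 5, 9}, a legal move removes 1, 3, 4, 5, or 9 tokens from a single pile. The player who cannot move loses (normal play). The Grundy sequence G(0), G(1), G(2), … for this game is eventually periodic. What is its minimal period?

n :  0  1  2  3  4  5  6  7  8  9 10 11 12 13 14 15 16 17 18
G :  0  1  0  1  2  3  2  3  0  1  0  1  2  3  2  3  0  1  0
G(n+8) = G(n) holds for n = 0,…,8 (a full window of length max(S) = 9), so the sequence is purely periodic with period 8.

8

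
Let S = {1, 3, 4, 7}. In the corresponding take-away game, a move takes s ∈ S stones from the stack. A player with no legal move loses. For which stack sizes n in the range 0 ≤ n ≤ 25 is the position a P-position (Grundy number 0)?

0, 2, 8, 10, 16, 18, 24

G(0) = 0
G(1) = mex{0} = 1
G(2) = mex{1} = 0
G(3) = mex{0,0} = 1
G(4) = mex{1,1,0} = 2
G(5) = mex{2,0,1} = 3
G(6) = mex{3,1,0} = 2
G(7) = mex{2,2,1,0} = 3
G(8) = mex{3,3,2,1} = 0
G(9) = mex{0,2,3,0} = 1
G(10) = mex{1,3,2,1} = 0
G(11) = mex{0,0,3,2} = 1
G(12) = mex{1,1,0,3} = 2
G(13) = mex{2,0,1,2} = 3
G(14) = mex{3,1,0,3} = 2
G(15) = mex{2,2,1,0} = 3
G(16) = mex{3,3,2,1} = 0
G(17) = mex{0,2,3,0} = 1
G(18) = mex{1,3,2,1} = 0
G(19) = mex{0,0,3,2} = 1
G(20) = mex{1,1,0,3} = 2
G(21) = mex{2,0,1,2} = 3
G(22) = mex{3,1,0,3} = 2
G(23) = mex{2,2,1,0} = 3
G(24) = mex{3,3,2,1} = 0
G(25) = mex{0,2,3,0} = 1
P-positions are exactly the n with G(n) = 0.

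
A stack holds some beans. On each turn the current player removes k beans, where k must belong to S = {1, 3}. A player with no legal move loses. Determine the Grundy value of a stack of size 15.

n :  0  1  2  3  4  5  6  7  8  9 10 11 12 13 14 15
G :  0  1  0  1  0  1  0  1  0  1  0  1  0  1  0  1

1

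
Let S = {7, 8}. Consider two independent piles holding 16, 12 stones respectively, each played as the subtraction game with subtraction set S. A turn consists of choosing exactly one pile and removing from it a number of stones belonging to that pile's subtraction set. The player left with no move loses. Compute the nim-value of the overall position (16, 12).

1

All piles use S = {7, 8}:
G(0) = 0
G(1) = mex{} = 0
G(2) = mex{} = 0
G(3) = mex{} = 0
G(4) = mex{} = 0
G(5) = mex{} = 0
G(6) = mex{} = 0
G(7) = mex{0} = 1
G(8) = mex{0,0} = 1
G(9) = mex{0,0} = 1
G(10) = mex{0,0} = 1
G(11) = mex{0,0} = 1
G(12) = mex{0,0} = 1
G(13) = mex{0,0} = 1
G(14) = mex{1,0} = 2
G(15) = mex{1,1} = 0
G(16) = mex{1,1} = 0
Pile A: G(16) = 0.
Pile B: G(12) = 1.
Combined Grundy value = 0 ⊕ 1 = 1.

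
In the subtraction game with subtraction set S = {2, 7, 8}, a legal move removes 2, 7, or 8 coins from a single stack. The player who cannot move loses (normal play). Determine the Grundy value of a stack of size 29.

0

G(0) = 0
G(1) = mex{} = 0
G(2) = mex{0} = 1
G(3) = mex{0} = 1
G(4) = mex{1} = 0
G(5) = mex{1} = 0
G(6) = mex{0} = 1
G(7) = mex{0,0} = 1
G(8) = mex{1,0,0} = 2
G(9) = mex{1,1,0} = 2
G(10) = mex{2,1,1} = 0
G(11) = mex{2,0,1} = 3
G(12) = mex{0,0,0} = 1
G(13) = mex{3,1,0} = 2
G(14) = mex{1,1,1} = 0
G(15) = mex{2,2,1} = 0
G(16) = mex{0,2,2} = 1
G(17) = mex{0,0,2} = 1
G(18) = mex{1,3,0} = 2
G(19) = mex{1,1,3} = 0
G(20) = mex{2,2,1} = 0
G(21) = mex{0,0,2} = 1
G(22) = mex{0,0,0} = 1
G(23) = mex{1,1,0} = 2
G(24) = mex{1,1,1} = 0
G(25) = mex{2,2,1} = 0
G(26) = mex{0,0,2} = 1
G(27) = mex{0,0,0} = 1
G(28) = mex{1,1,0} = 2
G(29) = mex{1,1,1} = 0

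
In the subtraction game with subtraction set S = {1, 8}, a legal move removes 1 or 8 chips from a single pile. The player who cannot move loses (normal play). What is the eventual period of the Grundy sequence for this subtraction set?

G(0) = 0
G(1) = mex{0} = 1
G(2) = mex{1} = 0
G(3) = mex{0} = 1
G(4) = mex{1} = 0
G(5) = mex{0} = 1
G(6) = mex{1} = 0
G(7) = mex{0} = 1
G(8) = mex{1,0} = 2
G(9) = mex{2,1} = 0
G(10) = mex{0,0} = 1
G(11) = mex{1,1} = 0
G(12) = mex{0,0} = 1
G(13) = mex{1,1} = 0
G(14) = mex{0,0} = 1
G(15) = mex{1,1} = 0
G(16) = mex{0,2} = 1
G(17) = mex{1,0} = 2
G(18) = mex{2,1} = 0
G(19) = mex{0,0} = 1
G(n+9) = G(n) holds for n = 0,…,7 (a full window of length max(S) = 8), so the sequence is purely periodic with period 9.

9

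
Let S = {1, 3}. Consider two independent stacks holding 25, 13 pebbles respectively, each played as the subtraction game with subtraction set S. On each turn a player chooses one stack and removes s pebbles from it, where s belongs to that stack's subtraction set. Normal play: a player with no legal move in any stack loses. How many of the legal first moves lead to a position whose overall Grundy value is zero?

0

All stacks use S = {1, 3}:
G(0) = 0
G(1) = mex{0} = 1
G(2) = mex{1} = 0
G(3) = mex{0,0} = 1
G(4) = mex{1,1} = 0
G(5) = mex{0,0} = 1
G(6) = mex{1,1} = 0
G(7) = mex{0,0} = 1
G(8) = mex{1,1} = 0
G(9) = mex{0,0} = 1
G(10) = mex{1,1} = 0
G(11) = mex{0,0} = 1
G(12) = mex{1,1} = 0
G(13) = mex{0,0} = 1
G(14) = mex{1,1} = 0
G(15) = mex{0,0} = 1
G(16) = mex{1,1} = 0
G(17) = mex{0,0} = 1
G(18) = mex{1,1} = 0
G(19) = mex{0,0} = 1
G(20) = mex{1,1} = 0
G(21) = mex{0,0} = 1
G(22) = mex{1,1} = 0
G(23) = mex{0,0} = 1
G(24) = mex{1,1} = 0
G(25) = mex{0,0} = 1
Stack A: G(25) = 1.
Stack B: G(13) = 1.
Combined Grundy value = 1 ⊕ 1 = 0.
A winning move leaves total XOR = 0, i.e. changes one component's Grundy value g to g ⊕ X where X is the current total.
Stack A: target g' = 1⊕0 = 1, but every legal move changes the Grundy value (mex property), so 0 moves.
Stack B: target g' = 1⊕0 = 1, but every legal move changes the Grundy value (mex property), so 0 moves.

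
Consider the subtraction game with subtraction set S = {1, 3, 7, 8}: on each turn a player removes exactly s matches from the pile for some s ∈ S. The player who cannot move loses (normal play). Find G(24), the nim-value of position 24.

n :  0  1  2  3  4  5  6  7  8  9 10 11 12 13 14 15 16 17 18 19 20 21 22 23 24
G :  0  1  0  1  0  1  0  1  2  3  2  3  2  3  2  0  1  0  1  0  1  0  1  2  3

3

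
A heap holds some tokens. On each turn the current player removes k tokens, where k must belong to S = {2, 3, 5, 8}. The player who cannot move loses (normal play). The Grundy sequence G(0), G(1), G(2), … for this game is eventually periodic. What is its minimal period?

17

n :  0  1  2  3  4  5  6  7  8  9 10 11 12 13 14 15 16 17 18 19 20 21 22 23 24 25 26 27 28 29 30 31 32 33 34 35 36 37 38 39 40 41 42 43 44 45 46 47 48
G :  0  0  1  1  2  2  3  0  4  1  3  0  4  1  2  2  3  0  0  1  1  2  3  3  0  2  1  4  0  3  1  2  2  3  0  0  1  1  2  3  3  0  2  1  4  0  3  1  2
From n = 13 onward G(n+17) = G(n); since this holds over max(S) = 8 consecutive positions the period is 17 (pre-period 13).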